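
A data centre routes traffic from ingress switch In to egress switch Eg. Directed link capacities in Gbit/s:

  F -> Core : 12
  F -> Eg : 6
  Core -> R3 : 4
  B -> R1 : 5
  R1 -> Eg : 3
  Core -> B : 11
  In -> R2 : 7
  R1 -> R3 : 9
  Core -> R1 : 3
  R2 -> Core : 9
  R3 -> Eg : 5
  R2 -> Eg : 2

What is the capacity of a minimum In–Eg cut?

7

Augment In→R2→Eg: bottleneck 2, flow now 2.
Augment In→R2→Core→R1→Eg: bottleneck 3, flow now 5.
Augment In→R2→Core→R3→Eg: bottleneck 2, flow now 7.
No augmenting path remains; maximum flow = 7.
By max-flow min-cut, the minimum cut capacity equals the max flow.
In the residual graph, reachable from In: {In}.
Min-cut edges: In→R2 (7); capacity 7 = 7.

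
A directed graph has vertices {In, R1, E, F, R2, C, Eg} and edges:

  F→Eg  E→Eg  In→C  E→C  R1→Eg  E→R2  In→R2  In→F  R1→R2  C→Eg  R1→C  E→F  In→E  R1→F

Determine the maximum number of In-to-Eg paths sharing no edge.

Assign every edge capacity 1; by Menger, the answer equals the max flow.
Path In→E→Eg (+1); total 1.
Path In→F→Eg (+1); total 2.
Path In→C→Eg (+1); total 3.
No residual In→Eg path; max flow = 3.
Certifying cut of size 3: {In→C, In→E, In→F}.

3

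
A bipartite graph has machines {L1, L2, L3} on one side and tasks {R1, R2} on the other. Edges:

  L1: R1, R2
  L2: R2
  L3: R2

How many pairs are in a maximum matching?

Unit-capacity flow: source→left, listed edges, right→sink; max matching = max flow.
Augmenting path L1→R1 (+1); matched 1.
Augmenting path L2→R2 (+1); matched 2.
No augmenting path remains; maximum matching = 2.
König certificate: {L1, R2} is a vertex cover of size 2 (every listed pair touches it), so no matching can be larger.

2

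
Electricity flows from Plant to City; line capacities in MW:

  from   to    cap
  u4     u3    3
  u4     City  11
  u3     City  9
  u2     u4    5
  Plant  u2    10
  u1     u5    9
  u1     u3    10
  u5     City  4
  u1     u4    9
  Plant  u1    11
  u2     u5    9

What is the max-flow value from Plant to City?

Augment Plant→u1→u3→City: bottleneck 9, flow now 9.
Augment Plant→u1→u4→City: bottleneck 2, flow now 11.
Augment Plant→u2→u4→City: bottleneck 5, flow now 16.
Augment Plant→u2→u5→City: bottleneck 4, flow now 20.
No augmenting path remains; maximum flow = 20.
In the residual graph, reachable from Plant: {Plant, u2, u5}.
Min-cut edges: Plant→u1 (11), u2→u4 (5), u5→City (4); capacity 11 + 5 + 4 = 20.
This cut is saturated, so no flow can exceed 20.

20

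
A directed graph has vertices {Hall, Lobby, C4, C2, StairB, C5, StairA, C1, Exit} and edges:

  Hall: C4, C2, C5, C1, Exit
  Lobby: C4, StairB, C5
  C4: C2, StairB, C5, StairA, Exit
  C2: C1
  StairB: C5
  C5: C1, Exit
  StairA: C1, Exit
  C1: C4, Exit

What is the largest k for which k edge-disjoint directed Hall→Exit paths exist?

Assign every edge capacity 1; by Menger, the answer equals the max flow.
Path Hall→Exit (+1); total 1.
Path Hall→C4→Exit (+1); total 2.
Path Hall→C5→Exit (+1); total 3.
Path Hall→C1→Exit (+1); total 4.
Path Hall→C2→C1→C4→StairA→Exit (+1); total 5.
No residual Hall→Exit path; max flow = 5.
Certifying cut of size 5: {Hall→C1, Hall→C2, Hall→C4, Hall→C5, Hall→Exit}.

5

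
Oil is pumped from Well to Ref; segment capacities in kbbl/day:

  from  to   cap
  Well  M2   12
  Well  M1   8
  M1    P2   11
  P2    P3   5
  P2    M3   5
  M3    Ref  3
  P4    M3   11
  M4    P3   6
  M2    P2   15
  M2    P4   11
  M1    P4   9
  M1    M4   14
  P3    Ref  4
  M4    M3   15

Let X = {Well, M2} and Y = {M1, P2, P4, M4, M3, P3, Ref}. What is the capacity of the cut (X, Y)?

Edges leaving {Well, M2}: Well→M1 (8), M2→P2 (15), M2→P4 (11).
Cut capacity = 8 + 15 + 11 = 34.

34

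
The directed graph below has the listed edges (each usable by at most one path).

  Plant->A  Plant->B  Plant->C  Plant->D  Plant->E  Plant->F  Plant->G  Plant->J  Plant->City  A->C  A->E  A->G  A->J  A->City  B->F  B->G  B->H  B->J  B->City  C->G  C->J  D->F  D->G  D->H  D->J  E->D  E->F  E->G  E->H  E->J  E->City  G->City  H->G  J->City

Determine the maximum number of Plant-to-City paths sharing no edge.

6

Assign every edge capacity 1; by Menger, the answer equals the max flow.
Path Plant→City (+1); total 1.
Path Plant→A→City (+1); total 2.
Path Plant→B→City (+1); total 3.
Path Plant→E→City (+1); total 4.
Path Plant→G→City (+1); total 5.
Path Plant→J→City (+1); total 6.
No residual Plant→City path; max flow = 6.
Certifying cut of size 6: {G→City, J→City, Plant→A, Plant→B, Plant→City, Plant→E}.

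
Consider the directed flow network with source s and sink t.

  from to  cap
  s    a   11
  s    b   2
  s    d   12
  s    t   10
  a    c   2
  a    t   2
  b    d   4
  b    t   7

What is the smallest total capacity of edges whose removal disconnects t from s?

Augment s→t: bottleneck 10, flow now 10.
Augment s→a→t: bottleneck 2, flow now 12.
Augment s→b→t: bottleneck 2, flow now 14.
No augmenting path remains; maximum flow = 14.
By max-flow min-cut, the minimum cut capacity equals the max flow.
In the residual graph, reachable from s: {s, a, c, d}.
Min-cut edges: s→b (2), s→t (10), a→t (2); capacity 2 + 10 + 2 = 14.

14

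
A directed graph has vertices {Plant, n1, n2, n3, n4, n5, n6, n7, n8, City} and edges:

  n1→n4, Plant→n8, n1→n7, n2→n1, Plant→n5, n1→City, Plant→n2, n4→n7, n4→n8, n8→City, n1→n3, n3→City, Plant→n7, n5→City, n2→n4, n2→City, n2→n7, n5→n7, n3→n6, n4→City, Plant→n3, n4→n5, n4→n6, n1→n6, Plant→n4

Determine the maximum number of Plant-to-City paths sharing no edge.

5

Assign every edge capacity 1; by Menger, the answer equals the max flow.
Path Plant→n2→City (+1); total 1.
Path Plant→n3→City (+1); total 2.
Path Plant→n4→City (+1); total 3.
Path Plant→n5→City (+1); total 4.
Path Plant→n8→City (+1); total 5.
No residual Plant→City path; max flow = 5.
Certifying cut of size 5: {Plant→n2, Plant→n3, Plant→n4, Plant→n5, Plant→n8}.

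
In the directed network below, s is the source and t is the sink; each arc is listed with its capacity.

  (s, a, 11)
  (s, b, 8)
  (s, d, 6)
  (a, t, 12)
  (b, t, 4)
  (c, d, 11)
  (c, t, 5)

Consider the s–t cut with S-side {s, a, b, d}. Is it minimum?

No — its capacity is 16, but the minimum cut has capacity 15.

Given cut capacity: 12 + 4 = 16.
Augment s→a→t: bottleneck 11, flow now 11.
Augment s→b→t: bottleneck 4, flow now 15.
No augmenting path remains; maximum flow = 15.
In the residual graph, reachable from s: {s, b, d}.
Min-cut edges: s→a (11), b→t (4); capacity 11 + 4 = 15.
Cut capacity 16 exceeds the max flow 15, so it is not minimum.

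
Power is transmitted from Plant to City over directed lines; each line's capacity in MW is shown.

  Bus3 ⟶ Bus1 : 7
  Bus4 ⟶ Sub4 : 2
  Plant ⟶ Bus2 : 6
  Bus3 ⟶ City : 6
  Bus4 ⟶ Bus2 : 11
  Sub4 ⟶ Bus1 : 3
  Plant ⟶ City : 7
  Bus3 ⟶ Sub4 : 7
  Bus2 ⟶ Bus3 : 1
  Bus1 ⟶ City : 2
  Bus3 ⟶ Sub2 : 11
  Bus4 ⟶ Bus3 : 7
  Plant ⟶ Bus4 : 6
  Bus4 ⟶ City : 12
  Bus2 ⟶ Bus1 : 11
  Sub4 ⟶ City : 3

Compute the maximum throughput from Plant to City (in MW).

Augment Plant→City: bottleneck 7, flow now 7.
Augment Plant→Bus4→City: bottleneck 6, flow now 13.
Augment Plant→Bus2→Bus3→City: bottleneck 1, flow now 14.
Augment Plant→Bus2→Bus1→City: bottleneck 2, flow now 16.
No augmenting path remains; maximum flow = 16.
In the residual graph, reachable from Plant: {Plant, Bus2, Bus1}.
Min-cut edges: Plant→Bus4 (6), Plant→City (7), Bus2→Bus3 (1), Bus1→City (2); capacity 6 + 7 + 1 + 2 = 16.
This cut is saturated, so no flow can exceed 16.

16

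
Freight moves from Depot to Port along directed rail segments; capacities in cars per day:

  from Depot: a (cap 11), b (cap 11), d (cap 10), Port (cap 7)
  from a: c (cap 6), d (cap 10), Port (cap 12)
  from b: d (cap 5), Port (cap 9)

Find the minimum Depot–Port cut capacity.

Augment Depot→Port: bottleneck 7, flow now 7.
Augment Depot→a→Port: bottleneck 11, flow now 18.
Augment Depot→b→Port: bottleneck 9, flow now 27.
No augmenting path remains; maximum flow = 27.
By max-flow min-cut, the minimum cut capacity equals the max flow.
In the residual graph, reachable from Depot: {Depot, b, d}.
Min-cut edges: Depot→a (11), Depot→Port (7), b→Port (9); capacity 11 + 7 + 9 = 27.

27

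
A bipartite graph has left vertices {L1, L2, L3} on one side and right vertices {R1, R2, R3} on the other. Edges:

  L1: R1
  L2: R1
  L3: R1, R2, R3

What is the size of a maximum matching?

Unit-capacity flow: source→left, listed edges, right→sink; max matching = max flow.
Augmenting path L1→R1 (+1); matched 1.
Augmenting path L3→R2 (+1); matched 2.
No augmenting path remains; maximum matching = 2.
König certificate: {L3, R1} is a vertex cover of size 2 (every listed pair touches it), so no matching can be larger.

2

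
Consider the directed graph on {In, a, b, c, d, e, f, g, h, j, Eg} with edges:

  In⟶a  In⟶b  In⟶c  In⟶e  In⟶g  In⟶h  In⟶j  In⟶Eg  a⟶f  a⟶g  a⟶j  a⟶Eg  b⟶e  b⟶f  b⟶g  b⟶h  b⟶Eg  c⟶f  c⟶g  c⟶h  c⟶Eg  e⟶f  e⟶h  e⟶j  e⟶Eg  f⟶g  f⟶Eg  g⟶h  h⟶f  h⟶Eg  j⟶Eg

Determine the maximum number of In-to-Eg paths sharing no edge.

8

Assign every edge capacity 1; by Menger, the answer equals the max flow.
Path In→Eg (+1); total 1.
Path In→a→Eg (+1); total 2.
Path In→b→Eg (+1); total 3.
Path In→c→Eg (+1); total 4.
Path In→e→Eg (+1); total 5.
Path In→h→Eg (+1); total 6.
Path In→j→Eg (+1); total 7.
Path In→g→h→f→Eg (+1); total 8.
No residual In→Eg path; max flow = 8.
Certifying cut of size 8: {In→Eg, In→a, In→b, In→c, In→e, In→g, In→h, In→j}.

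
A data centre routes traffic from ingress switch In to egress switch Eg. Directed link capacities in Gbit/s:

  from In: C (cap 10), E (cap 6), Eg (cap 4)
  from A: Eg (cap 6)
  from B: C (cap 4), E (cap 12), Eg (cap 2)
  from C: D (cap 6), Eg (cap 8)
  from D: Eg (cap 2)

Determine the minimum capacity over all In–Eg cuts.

Augment In→Eg: bottleneck 4, flow now 4.
Augment In→C→Eg: bottleneck 8, flow now 12.
Augment In→C→D→Eg: bottleneck 2, flow now 14.
No augmenting path remains; maximum flow = 14.
By max-flow min-cut, the minimum cut capacity equals the max flow.
In the residual graph, reachable from In: {In, E}.
Min-cut edges: In→C (10), In→Eg (4); capacity 10 + 4 = 14.

14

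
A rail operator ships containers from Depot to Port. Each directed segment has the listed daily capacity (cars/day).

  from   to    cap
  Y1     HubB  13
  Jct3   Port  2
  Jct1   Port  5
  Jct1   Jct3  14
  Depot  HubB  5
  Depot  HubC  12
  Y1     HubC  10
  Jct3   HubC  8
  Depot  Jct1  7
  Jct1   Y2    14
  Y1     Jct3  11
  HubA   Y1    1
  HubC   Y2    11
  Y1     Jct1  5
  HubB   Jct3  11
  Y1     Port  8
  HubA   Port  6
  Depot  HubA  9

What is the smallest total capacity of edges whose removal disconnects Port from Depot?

Augment Depot→HubA→Port: bottleneck 6, flow now 6.
Augment Depot→Jct1→Port: bottleneck 5, flow now 11.
Augment Depot→HubB→Jct3→Port: bottleneck 2, flow now 13.
Augment Depot→HubA→Y1→Port: bottleneck 1, flow now 14.
No augmenting path remains; maximum flow = 14.
By max-flow min-cut, the minimum cut capacity equals the max flow.
In the residual graph, reachable from Depot: {Depot, HubB, HubA, Jct1, Jct3, HubC, Y2}.
Min-cut edges: HubA→Y1 (1), HubA→Port (6), Jct1→Port (5), Jct3→Port (2); capacity 1 + 6 + 5 + 2 = 14.

14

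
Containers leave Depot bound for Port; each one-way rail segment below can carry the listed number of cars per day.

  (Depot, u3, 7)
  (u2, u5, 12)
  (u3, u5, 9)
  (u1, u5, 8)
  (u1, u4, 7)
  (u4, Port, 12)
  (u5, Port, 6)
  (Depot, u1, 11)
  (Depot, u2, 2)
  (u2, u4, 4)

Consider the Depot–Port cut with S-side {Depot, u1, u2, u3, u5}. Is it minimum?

No — its capacity is 17, but the minimum cut has capacity 15.

Given cut capacity: 7 + 4 + 6 = 17.
Augment Depot→u1→u4→Port: bottleneck 7, flow now 7.
Augment Depot→u1→u5→Port: bottleneck 4, flow now 11.
Augment Depot→u2→u4→Port: bottleneck 2, flow now 13.
Augment Depot→u3→u5→Port: bottleneck 2, flow now 15.
No augmenting path remains; maximum flow = 15.
In the residual graph, reachable from Depot: {Depot, u1, u3, u5}.
Min-cut edges: Depot→u2 (2), u1→u4 (7), u5→Port (6); capacity 2 + 7 + 6 = 15.
Cut capacity 17 exceeds the max flow 15, so it is not minimum.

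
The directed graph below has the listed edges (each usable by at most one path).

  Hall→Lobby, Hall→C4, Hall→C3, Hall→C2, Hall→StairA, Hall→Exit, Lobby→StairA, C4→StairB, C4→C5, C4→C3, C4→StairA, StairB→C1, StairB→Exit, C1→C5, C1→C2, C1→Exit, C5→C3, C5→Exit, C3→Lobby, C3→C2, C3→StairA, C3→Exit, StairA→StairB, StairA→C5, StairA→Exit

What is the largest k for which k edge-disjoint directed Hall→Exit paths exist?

Assign every edge capacity 1; by Menger, the answer equals the max flow.
Path Hall→Exit (+1); total 1.
Path Hall→C3→Exit (+1); total 2.
Path Hall→StairA→Exit (+1); total 3.
Path Hall→C4→StairB→Exit (+1); total 4.
Path Hall→Lobby→StairA→C5→Exit (+1); total 5.
No residual Hall→Exit path; max flow = 5.
Certifying cut of size 5: {Hall→C3, Hall→C4, Hall→Exit, Hall→Lobby, Hall→StairA}.

5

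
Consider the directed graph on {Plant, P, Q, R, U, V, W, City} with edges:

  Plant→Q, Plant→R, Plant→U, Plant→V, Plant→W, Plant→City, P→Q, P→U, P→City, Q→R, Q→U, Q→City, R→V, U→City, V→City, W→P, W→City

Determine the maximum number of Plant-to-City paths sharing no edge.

Assign every edge capacity 1; by Menger, the answer equals the max flow.
Path Plant→City (+1); total 1.
Path Plant→Q→City (+1); total 2.
Path Plant→U→City (+1); total 3.
Path Plant→V→City (+1); total 4.
Path Plant→W→City (+1); total 5.
No residual Plant→City path; max flow = 5.
Certifying cut of size 5: {Plant→City, Plant→Q, Plant→U, Plant→W, V→City}.

5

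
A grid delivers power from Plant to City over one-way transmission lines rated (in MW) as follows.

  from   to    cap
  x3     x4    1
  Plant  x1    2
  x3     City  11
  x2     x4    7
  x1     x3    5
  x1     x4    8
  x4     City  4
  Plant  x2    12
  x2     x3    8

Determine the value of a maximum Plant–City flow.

Augment Plant→x1→x3→City: bottleneck 2, flow now 2.
Augment Plant→x2→x3→City: bottleneck 8, flow now 10.
Augment Plant→x2→x4→City: bottleneck 4, flow now 14.
No augmenting path remains; maximum flow = 14.
In the residual graph, reachable from Plant: {Plant}.
Min-cut edges: Plant→x1 (2), Plant→x2 (12); capacity 2 + 12 = 14.
This cut is saturated, so no flow can exceed 14.

14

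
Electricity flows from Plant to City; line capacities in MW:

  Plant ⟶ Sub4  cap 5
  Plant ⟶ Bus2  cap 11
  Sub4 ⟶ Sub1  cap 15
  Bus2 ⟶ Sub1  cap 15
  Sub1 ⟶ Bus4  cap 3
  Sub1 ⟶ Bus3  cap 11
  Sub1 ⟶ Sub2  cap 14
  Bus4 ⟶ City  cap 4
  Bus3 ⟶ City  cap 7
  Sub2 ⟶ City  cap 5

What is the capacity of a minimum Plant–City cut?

15

Augment Plant→Sub4→Sub1→Bus4→City: bottleneck 3, flow now 3.
Augment Plant→Sub4→Sub1→Bus3→City: bottleneck 2, flow now 5.
Augment Plant→Bus2→Sub1→Bus3→City: bottleneck 5, flow now 10.
Augment Plant→Bus2→Sub1→Sub2→City: bottleneck 5, flow now 15.
No augmenting path remains; maximum flow = 15.
By max-flow min-cut, the minimum cut capacity equals the max flow.
In the residual graph, reachable from Plant: {Plant, Sub4, Bus2, Sub1, Bus3, Sub2}.
Min-cut edges: Sub1→Bus4 (3), Bus3→City (7), Sub2→City (5); capacity 3 + 7 + 5 = 15.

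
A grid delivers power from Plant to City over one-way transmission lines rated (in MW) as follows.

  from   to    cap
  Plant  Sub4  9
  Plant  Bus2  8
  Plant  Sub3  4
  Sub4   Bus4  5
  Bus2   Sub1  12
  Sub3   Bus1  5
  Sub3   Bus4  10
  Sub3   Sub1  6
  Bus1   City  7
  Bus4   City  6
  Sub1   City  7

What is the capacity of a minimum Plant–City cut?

Augment Plant→Sub4→Bus4→City: bottleneck 5, flow now 5.
Augment Plant→Bus2→Sub1→City: bottleneck 7, flow now 12.
Augment Plant→Sub3→Bus1→City: bottleneck 4, flow now 16.
No augmenting path remains; maximum flow = 16.
By max-flow min-cut, the minimum cut capacity equals the max flow.
In the residual graph, reachable from Plant: {Plant, Sub4, Bus2, Sub1}.
Min-cut edges: Plant→Sub3 (4), Sub4→Bus4 (5), Sub1→City (7); capacity 4 + 5 + 7 = 16.

16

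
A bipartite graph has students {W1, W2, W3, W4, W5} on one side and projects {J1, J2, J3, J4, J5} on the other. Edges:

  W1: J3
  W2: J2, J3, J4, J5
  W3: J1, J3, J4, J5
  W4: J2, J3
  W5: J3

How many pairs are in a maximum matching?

Unit-capacity flow: source→left, listed edges, right→sink; max matching = max flow.
Augmenting path W1→J3 (+1); matched 1.
Augmenting path W2→J2 (+1); matched 2.
Augmenting path W3→J1 (+1); matched 3.
Augmenting path W4→J2→W2→J4 (+1); matched 4.
No augmenting path remains; maximum matching = 4.
König certificate: {W2, W3, W4, J3} is a vertex cover of size 4 (every listed pair touches it), so no matching can be larger.

4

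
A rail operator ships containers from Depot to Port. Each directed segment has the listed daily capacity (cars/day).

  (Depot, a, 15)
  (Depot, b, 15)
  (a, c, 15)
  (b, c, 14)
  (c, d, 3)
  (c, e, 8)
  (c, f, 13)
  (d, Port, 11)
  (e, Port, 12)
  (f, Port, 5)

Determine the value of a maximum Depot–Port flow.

Augment Depot→a→c→d→Port: bottleneck 3, flow now 3.
Augment Depot→a→c→e→Port: bottleneck 8, flow now 11.
Augment Depot→a→c→f→Port: bottleneck 4, flow now 15.
Augment Depot→b→c→f→Port: bottleneck 1, flow now 16.
No augmenting path remains; maximum flow = 16.
In the residual graph, reachable from Depot: {Depot, a, b, c, f}.
Min-cut edges: c→d (3), c→e (8), f→Port (5); capacity 3 + 8 + 5 = 16.
This cut is saturated, so no flow can exceed 16.

16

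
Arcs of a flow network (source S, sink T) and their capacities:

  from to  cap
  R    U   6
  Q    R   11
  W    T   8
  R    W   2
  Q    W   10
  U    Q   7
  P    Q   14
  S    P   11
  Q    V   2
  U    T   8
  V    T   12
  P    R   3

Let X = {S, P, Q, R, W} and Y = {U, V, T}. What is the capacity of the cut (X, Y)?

Edges leaving {S, P, Q, R, W}: Q→V (2), R→U (6), W→T (8).
Cut capacity = 2 + 6 + 8 = 16.

16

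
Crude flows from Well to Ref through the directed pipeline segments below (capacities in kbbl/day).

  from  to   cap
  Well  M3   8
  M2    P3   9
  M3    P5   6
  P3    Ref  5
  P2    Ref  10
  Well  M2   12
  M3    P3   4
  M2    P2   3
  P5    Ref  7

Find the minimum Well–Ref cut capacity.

14

Augment Well→M2→P2→Ref: bottleneck 3, flow now 3.
Augment Well→M2→P3→Ref: bottleneck 5, flow now 8.
Augment Well→M3→P5→Ref: bottleneck 6, flow now 14.
No augmenting path remains; maximum flow = 14.
By max-flow min-cut, the minimum cut capacity equals the max flow.
In the residual graph, reachable from Well: {Well, M2, M3, P3}.
Min-cut edges: M2→P2 (3), M3→P5 (6), P3→Ref (5); capacity 3 + 6 + 5 = 14.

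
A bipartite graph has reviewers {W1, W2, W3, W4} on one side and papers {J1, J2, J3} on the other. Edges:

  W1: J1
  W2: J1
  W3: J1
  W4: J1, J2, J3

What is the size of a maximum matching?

2

Unit-capacity flow: source→left, listed edges, right→sink; max matching = max flow.
Augmenting path W1→J1 (+1); matched 1.
Augmenting path W4→J2 (+1); matched 2.
No augmenting path remains; maximum matching = 2.
König certificate: {W4, J1} is a vertex cover of size 2 (every listed pair touches it), so no matching can be larger.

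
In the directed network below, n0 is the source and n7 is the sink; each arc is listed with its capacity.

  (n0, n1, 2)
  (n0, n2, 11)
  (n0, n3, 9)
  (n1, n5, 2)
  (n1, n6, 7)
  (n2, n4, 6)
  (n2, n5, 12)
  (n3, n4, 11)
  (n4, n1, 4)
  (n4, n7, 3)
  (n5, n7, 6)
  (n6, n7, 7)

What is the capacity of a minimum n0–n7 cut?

15

Augment n0→n1→n5→n7: bottleneck 2, flow now 2.
Augment n0→n2→n4→n7: bottleneck 3, flow now 5.
Augment n0→n2→n5→n7: bottleneck 4, flow now 9.
Augment n0→n2→n4→n1→n6→n7: bottleneck 3, flow now 12.
Augment n0→n2→n5→n1→n6→n7: bottleneck 1, flow now 13. (uses reverse residual edge)
Augment n0→n3→n4→n1→n6→n7: bottleneck 1, flow now 14.
Augment n0→n3→n4→n2→n5→n1→n6→n7: bottleneck 1, flow now 15. (uses reverse residual edge)
No augmenting path remains; maximum flow = 15.
By max-flow min-cut, the minimum cut capacity equals the max flow.
In the residual graph, reachable from n0: {n0, n2, n3, n4, n5}.
Min-cut edges: n0→n1 (2), n4→n1 (4), n4→n7 (3), n5→n7 (6); capacity 2 + 4 + 3 + 6 = 15.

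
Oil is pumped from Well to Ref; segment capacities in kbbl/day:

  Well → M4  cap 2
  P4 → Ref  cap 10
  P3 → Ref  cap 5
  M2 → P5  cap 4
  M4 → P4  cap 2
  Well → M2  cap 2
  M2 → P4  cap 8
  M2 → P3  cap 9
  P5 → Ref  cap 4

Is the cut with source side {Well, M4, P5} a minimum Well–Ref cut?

Given cut capacity: 2 + 2 + 4 = 8.
Augment Well→M4→P4→Ref: bottleneck 2, flow now 2.
Augment Well→M2→P5→Ref: bottleneck 2, flow now 4.
No augmenting path remains; maximum flow = 4.
In the residual graph, reachable from Well: {Well}.
Min-cut edges: Well→M4 (2), Well→M2 (2); capacity 2 + 2 = 4.
Cut capacity 8 exceeds the max flow 4, so it is not minimum.

No — its capacity is 8, but the minimum cut has capacity 4.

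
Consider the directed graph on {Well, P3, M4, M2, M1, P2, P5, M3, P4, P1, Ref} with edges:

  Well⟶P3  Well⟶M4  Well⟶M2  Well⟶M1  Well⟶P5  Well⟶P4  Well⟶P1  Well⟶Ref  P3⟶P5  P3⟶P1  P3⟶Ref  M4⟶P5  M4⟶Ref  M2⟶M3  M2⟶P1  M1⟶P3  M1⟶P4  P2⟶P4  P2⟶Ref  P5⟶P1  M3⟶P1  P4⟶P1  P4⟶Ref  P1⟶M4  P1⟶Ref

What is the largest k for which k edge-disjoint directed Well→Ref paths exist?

Assign every edge capacity 1; by Menger, the answer equals the max flow.
Path Well→Ref (+1); total 1.
Path Well→P3→Ref (+1); total 2.
Path Well→M4→Ref (+1); total 3.
Path Well→P4→Ref (+1); total 4.
Path Well→P1→Ref (+1); total 5.
No residual Well→Ref path; max flow = 5.
Certifying cut of size 5: {M4→Ref, P1→Ref, P3→Ref, P4→Ref, Well→Ref}.

5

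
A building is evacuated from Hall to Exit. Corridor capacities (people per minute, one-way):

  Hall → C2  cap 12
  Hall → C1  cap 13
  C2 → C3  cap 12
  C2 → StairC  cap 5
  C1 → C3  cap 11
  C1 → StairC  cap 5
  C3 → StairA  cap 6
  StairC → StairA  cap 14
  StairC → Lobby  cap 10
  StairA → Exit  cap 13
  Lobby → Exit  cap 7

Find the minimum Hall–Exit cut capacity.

16

Augment Hall→C2→C3→StairA→Exit: bottleneck 6, flow now 6.
Augment Hall→C2→StairC→StairA→Exit: bottleneck 5, flow now 11.
Augment Hall→C1→StairC→StairA→Exit: bottleneck 2, flow now 13.
Augment Hall→C1→StairC→Lobby→Exit: bottleneck 3, flow now 16.
No augmenting path remains; maximum flow = 16.
By max-flow min-cut, the minimum cut capacity equals the max flow.
In the residual graph, reachable from Hall: {Hall, C2, C1, C3}.
Min-cut edges: C2→StairC (5), C1→StairC (5), C3→StairA (6); capacity 5 + 5 + 6 = 16.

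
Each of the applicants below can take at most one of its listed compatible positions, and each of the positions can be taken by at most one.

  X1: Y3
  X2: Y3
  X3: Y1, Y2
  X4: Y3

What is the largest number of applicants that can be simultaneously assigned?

Unit-capacity flow: source→left, listed edges, right→sink; max matching = max flow.
Augmenting path X1→Y3 (+1); matched 1.
Augmenting path X3→Y1 (+1); matched 2.
No augmenting path remains; maximum matching = 2.
König certificate: {X3, Y3} is a vertex cover of size 2 (every listed pair touches it), so no matching can be larger.

2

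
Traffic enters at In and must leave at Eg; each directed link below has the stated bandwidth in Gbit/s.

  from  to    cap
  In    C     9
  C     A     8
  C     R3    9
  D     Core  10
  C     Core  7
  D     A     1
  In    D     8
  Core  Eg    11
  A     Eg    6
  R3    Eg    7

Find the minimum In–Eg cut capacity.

Augment In→C→A→Eg: bottleneck 6, flow now 6.
Augment In→C→Core→Eg: bottleneck 3, flow now 9.
Augment In→D→Core→Eg: bottleneck 8, flow now 17.
No augmenting path remains; maximum flow = 17.
By max-flow min-cut, the minimum cut capacity equals the max flow.
In the residual graph, reachable from In: {In}.
Min-cut edges: In→C (9), In→D (8); capacity 9 + 8 = 17.

17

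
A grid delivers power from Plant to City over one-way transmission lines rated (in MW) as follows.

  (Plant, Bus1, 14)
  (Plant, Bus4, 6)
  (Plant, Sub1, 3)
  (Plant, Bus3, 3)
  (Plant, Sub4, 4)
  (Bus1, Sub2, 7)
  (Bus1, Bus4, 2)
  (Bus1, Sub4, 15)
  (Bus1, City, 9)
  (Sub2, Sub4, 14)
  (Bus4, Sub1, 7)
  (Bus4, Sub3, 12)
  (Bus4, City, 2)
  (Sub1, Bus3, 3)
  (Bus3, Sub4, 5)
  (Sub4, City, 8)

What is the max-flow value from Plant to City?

Augment Plant→Bus1→City: bottleneck 9, flow now 9.
Augment Plant→Bus4→City: bottleneck 2, flow now 11.
Augment Plant→Sub4→City: bottleneck 4, flow now 15.
Augment Plant→Bus1→Sub4→City: bottleneck 4, flow now 19.
No augmenting path remains; maximum flow = 19.
In the residual graph, reachable from Plant: {Plant, Bus1, Sub2, Bus4, Sub1, Bus3, Sub4, Sub3}.
Min-cut edges: Bus1→City (9), Bus4→City (2), Sub4→City (8); capacity 9 + 2 + 8 = 19.
This cut is saturated, so no flow can exceed 19.

19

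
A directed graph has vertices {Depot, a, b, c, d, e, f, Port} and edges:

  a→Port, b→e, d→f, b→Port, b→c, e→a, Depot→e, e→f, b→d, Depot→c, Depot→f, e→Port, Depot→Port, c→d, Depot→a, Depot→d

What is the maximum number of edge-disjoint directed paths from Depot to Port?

3

Assign every edge capacity 1; by Menger, the answer equals the max flow.
Path Depot→Port (+1); total 1.
Path Depot→a→Port (+1); total 2.
Path Depot→e→Port (+1); total 3.
No residual Depot→Port path; max flow = 3.
Certifying cut of size 3: {Depot→Port, Depot→a, Depot→e}.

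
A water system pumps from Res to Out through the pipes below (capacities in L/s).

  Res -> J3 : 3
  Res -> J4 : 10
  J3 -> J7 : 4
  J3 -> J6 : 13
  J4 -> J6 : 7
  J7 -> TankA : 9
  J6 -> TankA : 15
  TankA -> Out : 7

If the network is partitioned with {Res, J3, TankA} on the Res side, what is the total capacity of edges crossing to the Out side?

34

Edges leaving {Res, J3, TankA}: Res→J4 (10), J3→J7 (4), J3→J6 (13), TankA→Out (7).
Cut capacity = 10 + 4 + 13 + 7 = 34.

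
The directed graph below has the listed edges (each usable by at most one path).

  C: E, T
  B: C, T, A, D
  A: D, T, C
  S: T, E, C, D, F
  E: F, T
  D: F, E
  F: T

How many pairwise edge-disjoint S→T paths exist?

Assign every edge capacity 1; by Menger, the answer equals the max flow.
Path S→T (+1); total 1.
Path S→C→T (+1); total 2.
Path S→E→T (+1); total 3.
Path S→F→T (+1); total 4.
No residual S→T path; max flow = 4.
Certifying cut of size 4: {E→T, F→T, S→C, S→T}.

4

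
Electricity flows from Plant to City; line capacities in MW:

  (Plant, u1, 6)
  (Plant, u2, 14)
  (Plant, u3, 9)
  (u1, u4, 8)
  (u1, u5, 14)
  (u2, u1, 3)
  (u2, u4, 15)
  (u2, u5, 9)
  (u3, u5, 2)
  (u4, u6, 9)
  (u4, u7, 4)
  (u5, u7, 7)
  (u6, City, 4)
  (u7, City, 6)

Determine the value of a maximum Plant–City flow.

10

Augment Plant→u1→u4→u6→City: bottleneck 4, flow now 4.
Augment Plant→u1→u4→u7→City: bottleneck 2, flow now 6.
Augment Plant→u2→u4→u7→City: bottleneck 2, flow now 8.
Augment Plant→u2→u5→u7→City: bottleneck 2, flow now 10.
No augmenting path remains; maximum flow = 10.
In the residual graph, reachable from Plant: {Plant, u1, u2, u3, u4, u5, u6, u7}.
Min-cut edges: u6→City (4), u7→City (6); capacity 4 + 6 = 10.
This cut is saturated, so no flow can exceed 10.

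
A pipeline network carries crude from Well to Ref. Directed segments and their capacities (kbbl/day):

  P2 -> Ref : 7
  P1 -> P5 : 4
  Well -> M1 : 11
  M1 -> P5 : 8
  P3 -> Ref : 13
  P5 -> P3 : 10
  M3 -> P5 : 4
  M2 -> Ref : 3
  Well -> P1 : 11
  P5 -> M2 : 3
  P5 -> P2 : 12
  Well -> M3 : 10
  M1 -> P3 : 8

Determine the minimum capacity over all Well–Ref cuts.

19

Augment Well→M1→P3→Ref: bottleneck 8, flow now 8.
Augment Well→P1→P5→M2→Ref: bottleneck 3, flow now 11.
Augment Well→P1→P5→P3→Ref: bottleneck 1, flow now 12.
Augment Well→M3→P5→P3→Ref: bottleneck 4, flow now 16.
Augment Well→M1→P5→P2→Ref: bottleneck 3, flow now 19.
No augmenting path remains; maximum flow = 19.
By max-flow min-cut, the minimum cut capacity equals the max flow.
In the residual graph, reachable from Well: {Well, P1, M3}.
Min-cut edges: Well→M1 (11), P1→P5 (4), M3→P5 (4); capacity 11 + 4 + 4 = 19.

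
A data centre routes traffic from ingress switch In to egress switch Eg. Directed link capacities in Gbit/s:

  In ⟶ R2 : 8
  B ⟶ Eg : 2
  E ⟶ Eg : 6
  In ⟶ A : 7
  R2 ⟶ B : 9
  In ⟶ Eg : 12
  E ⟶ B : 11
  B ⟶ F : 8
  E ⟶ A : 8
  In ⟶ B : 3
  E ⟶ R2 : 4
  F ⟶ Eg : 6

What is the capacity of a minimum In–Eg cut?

Augment In→Eg: bottleneck 12, flow now 12.
Augment In→B→Eg: bottleneck 2, flow now 14.
Augment In→B→F→Eg: bottleneck 1, flow now 15.
Augment In→R2→B→F→Eg: bottleneck 5, flow now 20.
No augmenting path remains; maximum flow = 20.
By max-flow min-cut, the minimum cut capacity equals the max flow.
In the residual graph, reachable from In: {In, R2, B, F, A}.
Min-cut edges: In→Eg (12), B→Eg (2), F→Eg (6); capacity 12 + 2 + 6 = 20.

20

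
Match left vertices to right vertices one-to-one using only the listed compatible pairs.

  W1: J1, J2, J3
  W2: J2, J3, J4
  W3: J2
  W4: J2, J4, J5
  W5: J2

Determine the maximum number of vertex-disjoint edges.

Unit-capacity flow: source→left, listed edges, right→sink; max matching = max flow.
Augmenting path W1→J1 (+1); matched 1.
Augmenting path W2→J2 (+1); matched 2.
Augmenting path W4→J4 (+1); matched 3.
Augmenting path W3→J2→W2→J3 (+1); matched 4.
No augmenting path remains; maximum matching = 4.
König certificate: {W1, W2, W4, J2} is a vertex cover of size 4 (every listed pair touches it), so no matching can be larger.

4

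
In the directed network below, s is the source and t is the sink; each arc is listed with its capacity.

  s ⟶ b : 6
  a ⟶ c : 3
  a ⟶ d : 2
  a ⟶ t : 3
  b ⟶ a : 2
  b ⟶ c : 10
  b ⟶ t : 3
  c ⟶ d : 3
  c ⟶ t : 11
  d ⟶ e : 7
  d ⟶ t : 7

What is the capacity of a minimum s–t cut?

6

Augment s→b→t: bottleneck 3, flow now 3.
Augment s→b→a→t: bottleneck 2, flow now 5.
Augment s→b→c→t: bottleneck 1, flow now 6.
No augmenting path remains; maximum flow = 6.
By max-flow min-cut, the minimum cut capacity equals the max flow.
In the residual graph, reachable from s: {s}.
Min-cut edges: s→b (6); capacity 6 = 6.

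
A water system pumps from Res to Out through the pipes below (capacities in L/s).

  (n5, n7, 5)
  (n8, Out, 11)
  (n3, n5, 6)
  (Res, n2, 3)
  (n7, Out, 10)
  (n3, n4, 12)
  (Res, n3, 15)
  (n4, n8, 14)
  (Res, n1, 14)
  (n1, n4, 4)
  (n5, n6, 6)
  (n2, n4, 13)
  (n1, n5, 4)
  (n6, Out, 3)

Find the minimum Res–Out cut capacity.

Augment Res→n1→n4→n8→Out: bottleneck 4, flow now 4.
Augment Res→n1→n5→n6→Out: bottleneck 3, flow now 7.
Augment Res→n1→n5→n7→Out: bottleneck 1, flow now 8.
Augment Res→n2→n4→n8→Out: bottleneck 3, flow now 11.
Augment Res→n3→n4→n8→Out: bottleneck 4, flow now 15.
Augment Res→n3→n5→n7→Out: bottleneck 4, flow now 19.
No augmenting path remains; maximum flow = 19.
By max-flow min-cut, the minimum cut capacity equals the max flow.
In the residual graph, reachable from Res: {Res, n1, n2, n3, n4, n5, n6, n8}.
Min-cut edges: n5→n7 (5), n6→Out (3), n8→Out (11); capacity 5 + 3 + 11 = 19.

19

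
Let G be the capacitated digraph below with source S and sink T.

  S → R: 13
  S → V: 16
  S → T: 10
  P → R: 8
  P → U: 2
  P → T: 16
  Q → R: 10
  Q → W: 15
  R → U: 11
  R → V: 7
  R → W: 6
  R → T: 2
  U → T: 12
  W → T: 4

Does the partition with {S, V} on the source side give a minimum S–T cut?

Yes — it is a minimum cut (capacity 23).

Given cut capacity: 13 + 10 = 23.
Augment S→T: bottleneck 10, flow now 10.
Augment S→R→T: bottleneck 2, flow now 12.
Augment S→R→U→T: bottleneck 11, flow now 23.
No augmenting path remains; maximum flow = 23.
Cut capacity 23 equals the max flow, so it is a minimum cut.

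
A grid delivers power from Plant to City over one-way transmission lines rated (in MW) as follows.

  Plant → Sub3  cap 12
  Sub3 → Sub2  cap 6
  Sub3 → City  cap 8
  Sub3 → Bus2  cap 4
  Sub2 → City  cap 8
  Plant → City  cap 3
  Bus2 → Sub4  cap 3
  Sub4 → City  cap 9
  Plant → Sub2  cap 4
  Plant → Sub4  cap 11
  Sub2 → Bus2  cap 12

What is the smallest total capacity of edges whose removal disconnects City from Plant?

Augment Plant→City: bottleneck 3, flow now 3.
Augment Plant→Sub3→City: bottleneck 8, flow now 11.
Augment Plant→Sub2→City: bottleneck 4, flow now 15.
Augment Plant→Sub4→City: bottleneck 9, flow now 24.
Augment Plant→Sub3→Sub2→City: bottleneck 4, flow now 28.
No augmenting path remains; maximum flow = 28.
By max-flow min-cut, the minimum cut capacity equals the max flow.
In the residual graph, reachable from Plant: {Plant, Sub4}.
Min-cut edges: Plant→Sub3 (12), Plant→Sub2 (4), Plant→City (3), Sub4→City (9); capacity 12 + 4 + 3 + 9 = 28.

28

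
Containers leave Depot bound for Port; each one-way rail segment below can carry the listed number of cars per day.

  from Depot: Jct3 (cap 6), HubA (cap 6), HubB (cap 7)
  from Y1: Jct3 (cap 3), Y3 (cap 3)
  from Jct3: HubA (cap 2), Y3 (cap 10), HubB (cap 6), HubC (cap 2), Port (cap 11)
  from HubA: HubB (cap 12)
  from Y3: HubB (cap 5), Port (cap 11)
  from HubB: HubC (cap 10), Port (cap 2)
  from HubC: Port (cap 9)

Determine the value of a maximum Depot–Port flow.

Augment Depot→Jct3→Port: bottleneck 6, flow now 6.
Augment Depot→HubB→Port: bottleneck 2, flow now 8.
Augment Depot→HubB→HubC→Port: bottleneck 5, flow now 13.
Augment Depot→HubA→HubB→HubC→Port: bottleneck 4, flow now 17.
No augmenting path remains; maximum flow = 17.
In the residual graph, reachable from Depot: {Depot, HubA, HubB, HubC}.
Min-cut edges: Depot→Jct3 (6), HubB→Port (2), HubC→Port (9); capacity 6 + 2 + 9 = 17.
This cut is saturated, so no flow can exceed 17.

17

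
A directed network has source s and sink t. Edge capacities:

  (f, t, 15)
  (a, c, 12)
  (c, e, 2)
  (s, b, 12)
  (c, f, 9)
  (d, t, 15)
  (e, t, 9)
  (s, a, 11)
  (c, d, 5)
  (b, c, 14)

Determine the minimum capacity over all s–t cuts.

Augment s→a→c→d→t: bottleneck 5, flow now 5.
Augment s→a→c→e→t: bottleneck 2, flow now 7.
Augment s→a→c→f→t: bottleneck 4, flow now 11.
Augment s→b→c→f→t: bottleneck 5, flow now 16.
No augmenting path remains; maximum flow = 16.
By max-flow min-cut, the minimum cut capacity equals the max flow.
In the residual graph, reachable from s: {s, a, b, c}.
Min-cut edges: c→d (5), c→e (2), c→f (9); capacity 5 + 2 + 9 = 16.

16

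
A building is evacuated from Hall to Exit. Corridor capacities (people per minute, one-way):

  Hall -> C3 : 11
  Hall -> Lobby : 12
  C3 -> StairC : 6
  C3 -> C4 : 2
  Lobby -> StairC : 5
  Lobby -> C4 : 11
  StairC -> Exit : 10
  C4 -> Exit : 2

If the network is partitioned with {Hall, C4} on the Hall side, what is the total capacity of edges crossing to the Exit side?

Edges leaving {Hall, C4}: Hall→C3 (11), Hall→Lobby (12), C4→Exit (2).
Cut capacity = 11 + 12 + 2 = 25.

25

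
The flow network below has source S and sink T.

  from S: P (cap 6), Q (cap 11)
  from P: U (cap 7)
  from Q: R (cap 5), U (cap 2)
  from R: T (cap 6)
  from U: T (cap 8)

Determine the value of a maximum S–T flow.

Augment S→P→U→T: bottleneck 6, flow now 6.
Augment S→Q→R→T: bottleneck 5, flow now 11.
Augment S→Q→U→T: bottleneck 2, flow now 13.
No augmenting path remains; maximum flow = 13.
In the residual graph, reachable from S: {S, Q}.
Min-cut edges: S→P (6), Q→R (5), Q→U (2); capacity 6 + 5 + 2 = 13.
This cut is saturated, so no flow can exceed 13.

13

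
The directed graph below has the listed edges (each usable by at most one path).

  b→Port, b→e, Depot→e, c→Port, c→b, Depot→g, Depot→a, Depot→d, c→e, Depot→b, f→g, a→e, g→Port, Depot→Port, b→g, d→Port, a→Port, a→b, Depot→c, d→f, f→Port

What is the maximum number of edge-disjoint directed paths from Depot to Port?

Assign every edge capacity 1; by Menger, the answer equals the max flow.
Path Depot→Port (+1); total 1.
Path Depot→a→Port (+1); total 2.
Path Depot→b→Port (+1); total 3.
Path Depot→c→Port (+1); total 4.
Path Depot→d→Port (+1); total 5.
Path Depot→g→Port (+1); total 6.
No residual Depot→Port path; max flow = 6.
Certifying cut of size 6: {Depot→Port, Depot→a, Depot→b, Depot→c, Depot→d, Depot→g}.

6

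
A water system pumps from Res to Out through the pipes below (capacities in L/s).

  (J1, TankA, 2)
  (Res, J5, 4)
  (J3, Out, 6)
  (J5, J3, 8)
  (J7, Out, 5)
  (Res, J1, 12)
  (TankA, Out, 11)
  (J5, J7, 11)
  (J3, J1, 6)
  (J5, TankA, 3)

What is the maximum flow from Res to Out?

6

Augment Res→J5→TankA→Out: bottleneck 3, flow now 3.
Augment Res→J5→J3→Out: bottleneck 1, flow now 4.
Augment Res→J1→TankA→Out: bottleneck 2, flow now 6.
No augmenting path remains; maximum flow = 6.
In the residual graph, reachable from Res: {Res, J1}.
Min-cut edges: Res→J5 (4), J1→TankA (2); capacity 4 + 2 = 6.
This cut is saturated, so no flow can exceed 6.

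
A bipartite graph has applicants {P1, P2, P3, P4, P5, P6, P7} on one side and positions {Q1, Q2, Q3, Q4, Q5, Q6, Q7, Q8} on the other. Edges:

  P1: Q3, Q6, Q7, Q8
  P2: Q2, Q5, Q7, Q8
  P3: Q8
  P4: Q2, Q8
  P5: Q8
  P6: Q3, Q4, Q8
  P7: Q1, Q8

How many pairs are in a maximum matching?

Unit-capacity flow: source→left, listed edges, right→sink; max matching = max flow.
Augmenting path P1→Q3 (+1); matched 1.
Augmenting path P2→Q2 (+1); matched 2.
Augmenting path P3→Q8 (+1); matched 3.
Augmenting path P6→Q4 (+1); matched 4.
Augmenting path P7→Q1 (+1); matched 5.
Augmenting path P4→Q2→P2→Q5 (+1); matched 6.
No augmenting path remains; maximum matching = 6.
König certificate: {P1, P2, P4, P6, P7, Q8} is a vertex cover of size 6 (every listed pair touches it), so no matching can be larger.

6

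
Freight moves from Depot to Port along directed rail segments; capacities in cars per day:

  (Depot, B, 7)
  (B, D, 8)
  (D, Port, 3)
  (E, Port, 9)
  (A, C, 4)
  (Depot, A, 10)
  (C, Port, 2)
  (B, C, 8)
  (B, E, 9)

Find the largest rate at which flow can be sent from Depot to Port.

Augment Depot→A→C→Port: bottleneck 2, flow now 2.
Augment Depot→B→D→Port: bottleneck 3, flow now 5.
Augment Depot→B→E→Port: bottleneck 4, flow now 9.
No augmenting path remains; maximum flow = 9.
In the residual graph, reachable from Depot: {Depot, A, C}.
Min-cut edges: Depot→B (7), C→Port (2); capacity 7 + 2 = 9.
This cut is saturated, so no flow can exceed 9.

9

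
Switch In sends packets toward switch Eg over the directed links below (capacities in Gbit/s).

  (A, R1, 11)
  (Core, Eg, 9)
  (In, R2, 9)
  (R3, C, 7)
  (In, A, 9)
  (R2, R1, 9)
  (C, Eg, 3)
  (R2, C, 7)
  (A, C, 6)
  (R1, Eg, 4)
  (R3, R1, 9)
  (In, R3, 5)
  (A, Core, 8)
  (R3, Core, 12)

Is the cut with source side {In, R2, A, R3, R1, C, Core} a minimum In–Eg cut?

Given cut capacity: 4 + 3 + 9 = 16.
Augment In→R2→R1→Eg: bottleneck 4, flow now 4.
Augment In→R2→C→Eg: bottleneck 3, flow now 7.
Augment In→A→Core→Eg: bottleneck 8, flow now 15.
Augment In→R3→Core→Eg: bottleneck 1, flow now 16.
No augmenting path remains; maximum flow = 16.
Cut capacity 16 equals the max flow, so it is a minimum cut.

Yes — it is a minimum cut (capacity 16).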